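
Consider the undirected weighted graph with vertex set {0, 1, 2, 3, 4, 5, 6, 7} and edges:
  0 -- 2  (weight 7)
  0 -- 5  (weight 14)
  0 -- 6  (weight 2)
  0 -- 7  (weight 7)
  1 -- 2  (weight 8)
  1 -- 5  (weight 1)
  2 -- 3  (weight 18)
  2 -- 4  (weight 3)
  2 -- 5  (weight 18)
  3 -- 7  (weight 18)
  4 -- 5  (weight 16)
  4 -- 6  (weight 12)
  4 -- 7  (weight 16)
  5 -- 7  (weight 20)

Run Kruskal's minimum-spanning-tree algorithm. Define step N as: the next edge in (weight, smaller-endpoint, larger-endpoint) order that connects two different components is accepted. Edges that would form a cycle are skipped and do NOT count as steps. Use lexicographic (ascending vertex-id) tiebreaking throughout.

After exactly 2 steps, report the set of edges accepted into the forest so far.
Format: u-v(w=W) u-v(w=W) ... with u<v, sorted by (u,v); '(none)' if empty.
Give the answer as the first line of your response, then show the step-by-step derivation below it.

0-6(w=2) 1-5(w=1)

step 1: add edge 1-5 (w=1); MST = {1-5(w=1)}
step 2: add edge 0-6 (w=2); MST = {0-6(w=2) 1-5(w=1)}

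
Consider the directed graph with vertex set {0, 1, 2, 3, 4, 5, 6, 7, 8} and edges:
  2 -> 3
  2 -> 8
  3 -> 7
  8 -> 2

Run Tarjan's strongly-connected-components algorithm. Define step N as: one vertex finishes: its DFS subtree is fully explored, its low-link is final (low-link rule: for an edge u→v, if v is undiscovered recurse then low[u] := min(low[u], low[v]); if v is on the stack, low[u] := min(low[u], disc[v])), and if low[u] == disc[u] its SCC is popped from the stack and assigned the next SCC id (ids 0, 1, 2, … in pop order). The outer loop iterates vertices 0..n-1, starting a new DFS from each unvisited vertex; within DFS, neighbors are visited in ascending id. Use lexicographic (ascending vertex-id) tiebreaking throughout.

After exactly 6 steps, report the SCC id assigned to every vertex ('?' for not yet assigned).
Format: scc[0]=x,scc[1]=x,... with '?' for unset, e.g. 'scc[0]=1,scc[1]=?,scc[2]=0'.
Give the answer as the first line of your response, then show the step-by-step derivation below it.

scc[0]=0,scc[1]=1,scc[2]=4,scc[3]=3,scc[4]=?,scc[5]=?,scc[6]=?,scc[7]=2,scc[8]=4

step 1: low=(low[0]=0,low[1]=?,low[2]=?,low[3]=?,low[4]=?,low[5]=?,low[6]=?,low[7]=?,low[8]=?); scc=(scc[0]=0,scc[1]=?,scc[2]=?,scc[3]=?,scc[4]=?,scc[5]=?,scc[6]=?,scc[7]=?,scc[8]=?)
step 2: low=(low[0]=0,low[1]=1,low[2]=?,low[3]=?,low[4]=?,low[5]=?,low[6]=?,low[7]=?,low[8]=?); scc=(scc[0]=0,scc[1]=1,scc[2]=?,scc[3]=?,scc[4]=?,scc[5]=?,scc[6]=?,scc[7]=?,scc[8]=?)
step 3: low=(low[0]=0,low[1]=1,low[2]=2,low[3]=3,low[4]=?,low[5]=?,low[6]=?,low[7]=4,low[8]=?); scc=(scc[0]=0,scc[1]=1,scc[2]=?,scc[3]=?,scc[4]=?,scc[5]=?,scc[6]=?,scc[7]=2,scc[8]=?)
step 4: low=(low[0]=0,low[1]=1,low[2]=2,low[3]=3,low[4]=?,low[5]=?,low[6]=?,low[7]=4,low[8]=?); scc=(scc[0]=0,scc[1]=1,scc[2]=?,scc[3]=3,scc[4]=?,scc[5]=?,scc[6]=?,scc[7]=2,scc[8]=?)
step 5: low=(low[0]=0,low[1]=1,low[2]=2,low[3]=3,low[4]=?,low[5]=?,low[6]=?,low[7]=4,low[8]=2); scc=(scc[0]=0,scc[1]=1,scc[2]=?,scc[3]=3,scc[4]=?,scc[5]=?,scc[6]=?,scc[7]=2,scc[8]=?)
step 6: low=(low[0]=0,low[1]=1,low[2]=2,low[3]=3,low[4]=?,low[5]=?,low[6]=?,low[7]=4,low[8]=2); scc=(scc[0]=0,scc[1]=1,scc[2]=4,scc[3]=3,scc[4]=?,scc[5]=?,scc[6]=?,scc[7]=2,scc[8]=4)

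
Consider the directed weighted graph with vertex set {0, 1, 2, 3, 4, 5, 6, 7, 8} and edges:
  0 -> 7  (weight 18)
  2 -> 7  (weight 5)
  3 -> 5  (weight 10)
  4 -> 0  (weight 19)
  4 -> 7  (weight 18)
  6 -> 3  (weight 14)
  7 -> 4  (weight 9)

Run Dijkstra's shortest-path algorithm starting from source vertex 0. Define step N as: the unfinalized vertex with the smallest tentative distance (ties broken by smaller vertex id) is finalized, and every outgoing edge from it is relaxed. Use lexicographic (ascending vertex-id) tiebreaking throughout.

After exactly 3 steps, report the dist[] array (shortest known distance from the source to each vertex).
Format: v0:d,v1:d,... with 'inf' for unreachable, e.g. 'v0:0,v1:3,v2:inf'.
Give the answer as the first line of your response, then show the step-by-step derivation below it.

v0:0,v1:inf,v2:inf,v3:inf,v4:27,v5:inf,v6:inf,v7:18,v8:inf

step 1: dist = v0:0,v1:inf,v2:inf,v3:inf,v4:inf,v5:inf,v6:inf,v7:18,v8:inf
step 2: dist = v0:0,v1:inf,v2:inf,v3:inf,v4:27,v5:inf,v6:inf,v7:18,v8:inf
step 3: dist = v0:0,v1:inf,v2:inf,v3:inf,v4:27,v5:inf,v6:inf,v7:18,v8:inf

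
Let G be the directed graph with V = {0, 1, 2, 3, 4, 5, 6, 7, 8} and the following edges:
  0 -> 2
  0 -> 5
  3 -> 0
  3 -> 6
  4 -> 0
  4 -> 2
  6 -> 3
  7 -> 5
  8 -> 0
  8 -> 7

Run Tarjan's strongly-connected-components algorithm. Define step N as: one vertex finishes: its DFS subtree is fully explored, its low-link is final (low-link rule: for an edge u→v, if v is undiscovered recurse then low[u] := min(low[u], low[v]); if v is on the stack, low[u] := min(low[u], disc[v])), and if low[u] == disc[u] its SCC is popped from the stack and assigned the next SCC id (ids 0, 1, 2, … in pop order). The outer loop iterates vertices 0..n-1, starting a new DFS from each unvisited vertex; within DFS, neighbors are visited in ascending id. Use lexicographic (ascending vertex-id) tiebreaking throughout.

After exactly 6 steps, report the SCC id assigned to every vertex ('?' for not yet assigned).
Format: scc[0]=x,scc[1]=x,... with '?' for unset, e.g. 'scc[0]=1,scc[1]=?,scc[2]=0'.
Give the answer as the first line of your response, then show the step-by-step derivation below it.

scc[0]=2,scc[1]=3,scc[2]=0,scc[3]=4,scc[4]=?,scc[5]=1,scc[6]=4,scc[7]=?,scc[8]=?

step 1: low=(low[0]=0,low[1]=?,low[2]=1,low[3]=?,low[4]=?,low[5]=?,low[6]=?,low[7]=?,low[8]=?); scc=(scc[0]=?,scc[1]=?,scc[2]=0,scc[3]=?,scc[4]=?,scc[5]=?,scc[6]=?,scc[7]=?,scc[8]=?)
step 2: low=(low[0]=0,low[1]=?,low[2]=1,low[3]=?,low[4]=?,low[5]=2,low[6]=?,low[7]=?,low[8]=?); scc=(scc[0]=?,scc[1]=?,scc[2]=0,scc[3]=?,scc[4]=?,scc[5]=1,scc[6]=?,scc[7]=?,scc[8]=?)
step 3: low=(low[0]=0,low[1]=?,low[2]=1,low[3]=?,low[4]=?,low[5]=2,low[6]=?,low[7]=?,low[8]=?); scc=(scc[0]=2,scc[1]=?,scc[2]=0,scc[3]=?,scc[4]=?,scc[5]=1,scc[6]=?,scc[7]=?,scc[8]=?)
step 4: low=(low[0]=0,low[1]=3,low[2]=1,low[3]=?,low[4]=?,low[5]=2,low[6]=?,low[7]=?,low[8]=?); scc=(scc[0]=2,scc[1]=3,scc[2]=0,scc[3]=?,scc[4]=?,scc[5]=1,scc[6]=?,scc[7]=?,scc[8]=?)
step 5: low=(low[0]=0,low[1]=3,low[2]=1,low[3]=4,low[4]=?,low[5]=2,low[6]=4,low[7]=?,low[8]=?); scc=(scc[0]=2,scc[1]=3,scc[2]=0,scc[3]=?,scc[4]=?,scc[5]=1,scc[6]=?,scc[7]=?,scc[8]=?)
step 6: low=(low[0]=0,low[1]=3,low[2]=1,low[3]=4,low[4]=?,low[5]=2,low[6]=4,low[7]=?,low[8]=?); scc=(scc[0]=2,scc[1]=3,scc[2]=0,scc[3]=4,scc[4]=?,scc[5]=1,scc[6]=4,scc[7]=?,scc[8]=?)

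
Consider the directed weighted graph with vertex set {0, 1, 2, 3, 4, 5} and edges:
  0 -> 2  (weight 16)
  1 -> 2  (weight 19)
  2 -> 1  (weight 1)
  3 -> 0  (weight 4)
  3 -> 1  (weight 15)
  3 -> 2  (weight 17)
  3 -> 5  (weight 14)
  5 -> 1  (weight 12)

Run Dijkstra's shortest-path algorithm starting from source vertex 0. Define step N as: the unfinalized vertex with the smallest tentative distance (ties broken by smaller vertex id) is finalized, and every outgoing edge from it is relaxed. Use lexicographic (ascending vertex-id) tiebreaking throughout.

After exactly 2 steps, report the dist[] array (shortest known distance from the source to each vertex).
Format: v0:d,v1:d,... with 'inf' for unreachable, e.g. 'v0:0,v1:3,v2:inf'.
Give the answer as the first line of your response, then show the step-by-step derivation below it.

v0:0,v1:17,v2:16,v3:inf,v4:inf,v5:inf

step 1: dist = v0:0,v1:inf,v2:16,v3:inf,v4:inf,v5:inf
step 2: dist = v0:0,v1:17,v2:16,v3:inf,v4:inf,v5:inf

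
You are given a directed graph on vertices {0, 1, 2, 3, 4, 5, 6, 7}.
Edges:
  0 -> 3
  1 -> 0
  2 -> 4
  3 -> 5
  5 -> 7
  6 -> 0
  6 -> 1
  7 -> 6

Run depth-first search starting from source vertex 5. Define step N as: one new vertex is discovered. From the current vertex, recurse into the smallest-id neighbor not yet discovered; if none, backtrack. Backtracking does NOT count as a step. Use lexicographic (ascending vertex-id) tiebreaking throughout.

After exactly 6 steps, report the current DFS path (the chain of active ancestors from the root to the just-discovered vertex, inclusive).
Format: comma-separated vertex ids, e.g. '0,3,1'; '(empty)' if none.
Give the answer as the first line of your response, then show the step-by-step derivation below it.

5,7,6,1

step 1: discover 5; path=5; order=5
step 2: discover 7; path=5>7; order=5,7
step 3: discover 6; path=5>7>6; order=5,7,6
step 4: discover 0; path=5>7>6>0; order=5,7,6,0
step 5: discover 3; path=5>7>6>0>3; order=5,7,6,0,3
step 6: discover 1; path=5>7>6>1; order=5,7,6,0,3,1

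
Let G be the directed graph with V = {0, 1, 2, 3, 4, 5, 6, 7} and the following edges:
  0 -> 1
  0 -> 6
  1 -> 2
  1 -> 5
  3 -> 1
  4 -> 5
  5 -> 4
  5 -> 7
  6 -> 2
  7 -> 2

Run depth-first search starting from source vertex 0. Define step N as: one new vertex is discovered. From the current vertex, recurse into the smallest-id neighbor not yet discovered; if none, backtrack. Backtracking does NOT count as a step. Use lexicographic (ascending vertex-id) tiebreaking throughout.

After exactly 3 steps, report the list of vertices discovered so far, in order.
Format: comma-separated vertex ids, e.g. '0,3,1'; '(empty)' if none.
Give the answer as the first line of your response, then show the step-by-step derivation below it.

0,1,2

step 1: discover 0; path=0; order=0
step 2: discover 1; path=0>1; order=0,1
step 3: discover 2; path=0>1>2; order=0,1,2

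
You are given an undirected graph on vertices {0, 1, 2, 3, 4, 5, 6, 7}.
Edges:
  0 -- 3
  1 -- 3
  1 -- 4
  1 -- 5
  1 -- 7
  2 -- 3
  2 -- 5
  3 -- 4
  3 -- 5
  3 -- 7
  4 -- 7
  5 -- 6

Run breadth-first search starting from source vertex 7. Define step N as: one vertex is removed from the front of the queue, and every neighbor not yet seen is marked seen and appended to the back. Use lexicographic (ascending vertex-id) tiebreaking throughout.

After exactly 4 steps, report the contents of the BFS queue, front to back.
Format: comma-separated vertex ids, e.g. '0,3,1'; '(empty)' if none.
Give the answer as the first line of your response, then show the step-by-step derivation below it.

5,0,2

step 1: dequeue 7; queue=[1,3,4]; order=7
step 2: dequeue 1; queue=[3,4,5]; order=7,1
step 3: dequeue 3; queue=[4,5,0,2]; order=7,1,3
step 4: dequeue 4; queue=[5,0,2]; order=7,1,3,4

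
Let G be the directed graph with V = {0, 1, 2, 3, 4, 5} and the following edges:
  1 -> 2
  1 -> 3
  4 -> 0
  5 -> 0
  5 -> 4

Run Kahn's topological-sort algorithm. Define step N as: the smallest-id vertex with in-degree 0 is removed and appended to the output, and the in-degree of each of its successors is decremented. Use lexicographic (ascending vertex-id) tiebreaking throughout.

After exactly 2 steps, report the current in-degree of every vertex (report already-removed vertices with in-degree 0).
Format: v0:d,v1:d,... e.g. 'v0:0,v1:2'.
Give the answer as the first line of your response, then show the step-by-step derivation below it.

v0:2,v1:0,v2:0,v3:0,v4:1,v5:0

step 1: output 1; order=[1]; indeg=(2,0,0,0,1,0)
step 2: output 2; order=[1,2]; indeg=(2,0,0,0,1,0)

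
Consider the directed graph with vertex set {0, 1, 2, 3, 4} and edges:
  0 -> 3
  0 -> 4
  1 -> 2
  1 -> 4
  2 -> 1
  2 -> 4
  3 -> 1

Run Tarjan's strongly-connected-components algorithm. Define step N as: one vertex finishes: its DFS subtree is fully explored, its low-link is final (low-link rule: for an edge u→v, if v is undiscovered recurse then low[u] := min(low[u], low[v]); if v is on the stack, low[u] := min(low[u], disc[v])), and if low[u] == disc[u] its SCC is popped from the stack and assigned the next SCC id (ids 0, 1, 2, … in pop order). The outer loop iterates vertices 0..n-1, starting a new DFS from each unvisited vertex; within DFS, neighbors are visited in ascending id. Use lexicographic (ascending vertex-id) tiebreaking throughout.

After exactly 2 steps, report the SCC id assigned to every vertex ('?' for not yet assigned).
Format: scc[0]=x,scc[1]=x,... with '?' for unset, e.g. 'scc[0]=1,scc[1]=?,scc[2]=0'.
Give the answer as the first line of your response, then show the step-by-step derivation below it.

scc[0]=?,scc[1]=?,scc[2]=?,scc[3]=?,scc[4]=0

step 1: low=(low[0]=0,low[1]=2,low[2]=2,low[3]=1,low[4]=4); scc=(scc[0]=?,scc[1]=?,scc[2]=?,scc[3]=?,scc[4]=0)
step 2: low=(low[0]=0,low[1]=2,low[2]=2,low[3]=1,low[4]=4); scc=(scc[0]=?,scc[1]=?,scc[2]=?,scc[3]=?,scc[4]=0)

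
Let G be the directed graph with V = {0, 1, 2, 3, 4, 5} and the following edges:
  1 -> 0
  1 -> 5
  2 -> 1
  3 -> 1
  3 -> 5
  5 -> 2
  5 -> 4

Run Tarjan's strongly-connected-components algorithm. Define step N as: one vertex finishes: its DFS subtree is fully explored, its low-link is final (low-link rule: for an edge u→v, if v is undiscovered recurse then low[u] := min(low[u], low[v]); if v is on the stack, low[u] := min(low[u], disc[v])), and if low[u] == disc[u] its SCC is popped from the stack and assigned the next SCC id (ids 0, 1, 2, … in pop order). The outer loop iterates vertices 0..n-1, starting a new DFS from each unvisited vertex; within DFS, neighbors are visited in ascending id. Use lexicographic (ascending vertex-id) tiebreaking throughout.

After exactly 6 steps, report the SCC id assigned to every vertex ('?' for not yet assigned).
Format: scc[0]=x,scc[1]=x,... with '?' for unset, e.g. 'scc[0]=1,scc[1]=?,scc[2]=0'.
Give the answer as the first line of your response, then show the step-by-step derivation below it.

scc[0]=0,scc[1]=2,scc[2]=2,scc[3]=3,scc[4]=1,scc[5]=2

step 1: low=(low[0]=0,low[1]=?,low[2]=?,low[3]=?,low[4]=?,low[5]=?); scc=(scc[0]=0,scc[1]=?,scc[2]=?,scc[3]=?,scc[4]=?,scc[5]=?)
step 2: low=(low[0]=0,low[1]=1,low[2]=1,low[3]=?,low[4]=?,low[5]=2); scc=(scc[0]=0,scc[1]=?,scc[2]=?,scc[3]=?,scc[4]=?,scc[5]=?)
step 3: low=(low[0]=0,low[1]=1,low[2]=1,low[3]=?,low[4]=4,low[5]=1); scc=(scc[0]=0,scc[1]=?,scc[2]=?,scc[3]=?,scc[4]=1,scc[5]=?)
step 4: low=(low[0]=0,low[1]=1,low[2]=1,low[3]=?,low[4]=4,low[5]=1); scc=(scc[0]=0,scc[1]=?,scc[2]=?,scc[3]=?,scc[4]=1,scc[5]=?)
step 5: low=(low[0]=0,low[1]=1,low[2]=1,low[3]=?,low[4]=4,low[5]=1); scc=(scc[0]=0,scc[1]=2,scc[2]=2,scc[3]=?,scc[4]=1,scc[5]=2)
step 6: low=(low[0]=0,low[1]=1,low[2]=1,low[3]=5,low[4]=4,low[5]=1); scc=(scc[0]=0,scc[1]=2,scc[2]=2,scc[3]=3,scc[4]=1,scc[5]=2)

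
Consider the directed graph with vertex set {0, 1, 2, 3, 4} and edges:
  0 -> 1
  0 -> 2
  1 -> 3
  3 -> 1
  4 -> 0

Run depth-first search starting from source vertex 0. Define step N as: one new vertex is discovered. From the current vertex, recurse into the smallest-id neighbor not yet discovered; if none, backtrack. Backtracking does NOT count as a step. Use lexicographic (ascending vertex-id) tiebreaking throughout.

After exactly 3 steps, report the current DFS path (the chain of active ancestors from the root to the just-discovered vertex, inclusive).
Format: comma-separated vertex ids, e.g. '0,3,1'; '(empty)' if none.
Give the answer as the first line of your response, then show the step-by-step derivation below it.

0,1,3

step 1: discover 0; path=0; order=0
step 2: discover 1; path=0>1; order=0,1
step 3: discover 3; path=0>1>3; order=0,1,3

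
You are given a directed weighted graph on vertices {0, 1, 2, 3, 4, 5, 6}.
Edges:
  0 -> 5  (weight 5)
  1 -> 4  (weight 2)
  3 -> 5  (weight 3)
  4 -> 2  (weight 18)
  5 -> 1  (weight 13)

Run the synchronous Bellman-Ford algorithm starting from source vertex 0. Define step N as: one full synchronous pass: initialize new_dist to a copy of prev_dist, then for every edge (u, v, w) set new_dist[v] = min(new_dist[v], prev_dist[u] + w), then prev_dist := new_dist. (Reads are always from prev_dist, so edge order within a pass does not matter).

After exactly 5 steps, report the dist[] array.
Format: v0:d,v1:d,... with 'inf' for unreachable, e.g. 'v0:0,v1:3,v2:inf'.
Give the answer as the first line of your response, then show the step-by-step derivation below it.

v0:0,v1:18,v2:38,v3:inf,v4:20,v5:5,v6:inf

step 1: dist = v0:0,v1:inf,v2:inf,v3:inf,v4:inf,v5:5,v6:inf
step 2: dist = v0:0,v1:18,v2:inf,v3:inf,v4:inf,v5:5,v6:inf
step 3: dist = v0:0,v1:18,v2:inf,v3:inf,v4:20,v5:5,v6:inf
step 4: dist = v0:0,v1:18,v2:38,v3:inf,v4:20,v5:5,v6:inf
step 5: dist = v0:0,v1:18,v2:38,v3:inf,v4:20,v5:5,v6:inf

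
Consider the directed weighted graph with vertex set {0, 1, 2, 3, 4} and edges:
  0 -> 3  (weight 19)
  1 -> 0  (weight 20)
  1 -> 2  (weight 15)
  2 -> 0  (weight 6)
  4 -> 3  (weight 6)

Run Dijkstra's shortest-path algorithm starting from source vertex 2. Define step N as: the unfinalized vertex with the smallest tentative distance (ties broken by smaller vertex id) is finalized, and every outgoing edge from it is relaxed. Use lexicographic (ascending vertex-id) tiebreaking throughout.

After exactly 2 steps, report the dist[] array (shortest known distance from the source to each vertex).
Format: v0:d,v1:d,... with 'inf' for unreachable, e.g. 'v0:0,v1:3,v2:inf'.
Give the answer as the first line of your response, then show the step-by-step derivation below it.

v0:6,v1:inf,v2:0,v3:25,v4:inf

step 1: dist = v0:6,v1:inf,v2:0,v3:inf,v4:inf
step 2: dist = v0:6,v1:inf,v2:0,v3:25,v4:inf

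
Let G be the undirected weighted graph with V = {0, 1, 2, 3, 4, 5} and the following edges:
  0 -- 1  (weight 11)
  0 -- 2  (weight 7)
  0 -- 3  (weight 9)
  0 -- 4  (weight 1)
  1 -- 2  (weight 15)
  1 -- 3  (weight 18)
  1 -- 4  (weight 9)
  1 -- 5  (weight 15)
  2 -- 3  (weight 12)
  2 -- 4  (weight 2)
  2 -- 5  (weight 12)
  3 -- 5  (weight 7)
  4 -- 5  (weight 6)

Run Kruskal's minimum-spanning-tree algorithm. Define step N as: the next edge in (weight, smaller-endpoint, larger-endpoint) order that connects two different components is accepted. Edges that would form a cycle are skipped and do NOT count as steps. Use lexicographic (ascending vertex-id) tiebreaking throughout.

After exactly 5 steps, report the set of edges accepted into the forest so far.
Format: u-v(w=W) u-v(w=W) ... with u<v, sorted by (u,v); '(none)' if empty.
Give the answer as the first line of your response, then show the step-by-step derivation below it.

0-4(w=1) 1-4(w=9) 2-4(w=2) 3-5(w=7) 4-5(w=6)

step 1: add edge 0-4 (w=1); MST = {0-4(w=1)}
step 2: add edge 2-4 (w=2); MST = {0-4(w=1) 2-4(w=2)}
step 3: add edge 4-5 (w=6); MST = {0-4(w=1) 2-4(w=2) 4-5(w=6)}
step 4: add edge 3-5 (w=7); MST = {0-4(w=1) 2-4(w=2) 3-5(w=7) 4-5(w=6)}
step 5: add edge 1-4 (w=9); MST = {0-4(w=1) 1-4(w=9) 2-4(w=2) 3-5(w=7) 4-5(w=6)}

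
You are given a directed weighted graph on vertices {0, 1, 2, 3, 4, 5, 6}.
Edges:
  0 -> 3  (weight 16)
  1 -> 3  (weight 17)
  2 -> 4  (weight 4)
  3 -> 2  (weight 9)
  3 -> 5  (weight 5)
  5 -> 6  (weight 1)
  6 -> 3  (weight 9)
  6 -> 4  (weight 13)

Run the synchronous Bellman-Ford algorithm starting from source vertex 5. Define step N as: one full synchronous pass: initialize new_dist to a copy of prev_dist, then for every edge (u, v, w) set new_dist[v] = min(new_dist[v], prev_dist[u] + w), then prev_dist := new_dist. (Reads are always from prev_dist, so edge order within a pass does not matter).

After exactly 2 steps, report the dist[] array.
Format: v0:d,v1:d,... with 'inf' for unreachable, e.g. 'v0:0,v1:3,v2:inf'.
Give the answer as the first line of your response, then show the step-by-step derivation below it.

v0:inf,v1:inf,v2:inf,v3:10,v4:14,v5:0,v6:1

step 1: dist = v0:inf,v1:inf,v2:inf,v3:inf,v4:inf,v5:0,v6:1
step 2: dist = v0:inf,v1:inf,v2:inf,v3:10,v4:14,v5:0,v6:1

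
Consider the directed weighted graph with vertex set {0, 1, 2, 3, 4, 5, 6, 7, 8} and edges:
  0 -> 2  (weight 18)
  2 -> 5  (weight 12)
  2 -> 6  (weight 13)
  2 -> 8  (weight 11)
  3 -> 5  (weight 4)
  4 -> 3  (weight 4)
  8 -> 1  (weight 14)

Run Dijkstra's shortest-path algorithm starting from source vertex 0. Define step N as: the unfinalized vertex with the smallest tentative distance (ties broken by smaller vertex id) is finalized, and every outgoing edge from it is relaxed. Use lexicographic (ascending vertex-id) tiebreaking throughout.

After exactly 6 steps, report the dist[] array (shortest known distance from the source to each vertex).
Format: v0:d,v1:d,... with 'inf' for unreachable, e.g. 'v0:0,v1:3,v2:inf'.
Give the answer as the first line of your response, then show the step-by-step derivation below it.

v0:0,v1:43,v2:18,v3:inf,v4:inf,v5:30,v6:31,v7:inf,v8:29

step 1: dist = v0:0,v1:inf,v2:18,v3:inf,v4:inf,v5:inf,v6:inf,v7:inf,v8:inf
step 2: dist = v0:0,v1:inf,v2:18,v3:inf,v4:inf,v5:30,v6:31,v7:inf,v8:29
step 3: dist = v0:0,v1:43,v2:18,v3:inf,v4:inf,v5:30,v6:31,v7:inf,v8:29
step 4: dist = v0:0,v1:43,v2:18,v3:inf,v4:inf,v5:30,v6:31,v7:inf,v8:29
step 5: dist = v0:0,v1:43,v2:18,v3:inf,v4:inf,v5:30,v6:31,v7:inf,v8:29
step 6: dist = v0:0,v1:43,v2:18,v3:inf,v4:inf,v5:30,v6:31,v7:inf,v8:29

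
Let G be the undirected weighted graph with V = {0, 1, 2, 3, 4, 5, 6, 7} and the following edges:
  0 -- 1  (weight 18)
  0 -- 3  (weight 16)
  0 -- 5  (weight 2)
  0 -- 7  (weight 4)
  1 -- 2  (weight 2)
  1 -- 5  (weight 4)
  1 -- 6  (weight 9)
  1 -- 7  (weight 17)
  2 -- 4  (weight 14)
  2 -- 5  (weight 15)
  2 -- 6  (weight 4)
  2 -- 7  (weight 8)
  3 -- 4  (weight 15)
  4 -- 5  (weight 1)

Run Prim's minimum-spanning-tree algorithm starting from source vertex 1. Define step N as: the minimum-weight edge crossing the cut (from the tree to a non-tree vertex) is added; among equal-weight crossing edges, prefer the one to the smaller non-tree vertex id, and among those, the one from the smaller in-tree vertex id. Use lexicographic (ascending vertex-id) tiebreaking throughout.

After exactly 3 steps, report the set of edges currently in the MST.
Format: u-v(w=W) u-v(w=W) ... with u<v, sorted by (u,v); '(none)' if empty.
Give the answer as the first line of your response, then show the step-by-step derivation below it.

1-2(w=2) 1-5(w=4) 4-5(w=1)

step 1: add edge 1-2 (w=2); MST = {1-2(w=2)}
step 2: add edge 1-5 (w=4); MST = {1-2(w=2) 1-5(w=4)}
step 3: add edge 4-5 (w=1); MST = {1-2(w=2) 1-5(w=4) 4-5(w=1)}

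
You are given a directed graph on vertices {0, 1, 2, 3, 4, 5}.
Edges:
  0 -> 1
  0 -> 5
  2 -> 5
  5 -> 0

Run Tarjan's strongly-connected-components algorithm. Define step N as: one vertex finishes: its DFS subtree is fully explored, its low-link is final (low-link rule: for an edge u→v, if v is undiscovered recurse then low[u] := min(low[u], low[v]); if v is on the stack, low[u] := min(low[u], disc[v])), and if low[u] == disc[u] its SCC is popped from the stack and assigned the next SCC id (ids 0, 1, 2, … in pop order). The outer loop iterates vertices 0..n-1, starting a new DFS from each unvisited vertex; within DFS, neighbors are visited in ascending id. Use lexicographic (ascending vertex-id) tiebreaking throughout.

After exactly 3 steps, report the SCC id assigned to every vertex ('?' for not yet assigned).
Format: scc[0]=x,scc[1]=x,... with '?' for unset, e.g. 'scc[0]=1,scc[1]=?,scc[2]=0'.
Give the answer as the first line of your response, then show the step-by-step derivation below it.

scc[0]=1,scc[1]=0,scc[2]=?,scc[3]=?,scc[4]=?,scc[5]=1

step 1: low=(low[0]=0,low[1]=1,low[2]=?,low[3]=?,low[4]=?,low[5]=?); scc=(scc[0]=?,scc[1]=0,scc[2]=?,scc[3]=?,scc[4]=?,scc[5]=?)
step 2: low=(low[0]=0,low[1]=1,low[2]=?,low[3]=?,low[4]=?,low[5]=0); scc=(scc[0]=?,scc[1]=0,scc[2]=?,scc[3]=?,scc[4]=?,scc[5]=?)
step 3: low=(low[0]=0,low[1]=1,low[2]=?,low[3]=?,low[4]=?,low[5]=0); scc=(scc[0]=1,scc[1]=0,scc[2]=?,scc[3]=?,scc[4]=?,scc[5]=1)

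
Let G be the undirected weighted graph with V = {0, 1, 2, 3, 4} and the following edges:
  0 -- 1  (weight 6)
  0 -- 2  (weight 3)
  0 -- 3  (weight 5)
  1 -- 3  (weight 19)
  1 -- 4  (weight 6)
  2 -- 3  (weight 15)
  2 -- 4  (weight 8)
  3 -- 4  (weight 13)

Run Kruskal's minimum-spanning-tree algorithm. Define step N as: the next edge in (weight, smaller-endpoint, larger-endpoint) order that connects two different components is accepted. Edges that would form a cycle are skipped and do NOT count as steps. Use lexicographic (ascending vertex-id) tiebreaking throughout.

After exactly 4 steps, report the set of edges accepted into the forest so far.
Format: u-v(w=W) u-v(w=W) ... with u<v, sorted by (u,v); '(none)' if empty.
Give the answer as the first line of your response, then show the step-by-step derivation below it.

0-1(w=6) 0-2(w=3) 0-3(w=5) 1-4(w=6)

step 1: add edge 0-2 (w=3); MST = {0-2(w=3)}
step 2: add edge 0-3 (w=5); MST = {0-2(w=3) 0-3(w=5)}
step 3: add edge 0-1 (w=6); MST = {0-1(w=6) 0-2(w=3) 0-3(w=5)}
step 4: add edge 1-4 (w=6); MST = {0-1(w=6) 0-2(w=3) 0-3(w=5) 1-4(w=6)}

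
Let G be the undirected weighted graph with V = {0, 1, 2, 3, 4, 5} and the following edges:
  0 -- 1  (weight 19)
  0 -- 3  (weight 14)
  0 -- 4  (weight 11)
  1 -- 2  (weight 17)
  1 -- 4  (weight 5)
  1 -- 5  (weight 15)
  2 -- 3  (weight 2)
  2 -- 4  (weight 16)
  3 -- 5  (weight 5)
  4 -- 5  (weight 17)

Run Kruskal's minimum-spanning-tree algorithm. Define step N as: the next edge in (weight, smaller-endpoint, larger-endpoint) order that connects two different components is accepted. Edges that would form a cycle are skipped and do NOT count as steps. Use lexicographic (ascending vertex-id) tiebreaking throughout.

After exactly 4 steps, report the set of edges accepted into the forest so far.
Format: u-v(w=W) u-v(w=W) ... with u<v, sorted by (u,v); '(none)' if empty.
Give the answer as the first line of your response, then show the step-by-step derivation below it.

0-4(w=11) 1-4(w=5) 2-3(w=2) 3-5(w=5)

step 1: add edge 2-3 (w=2); MST = {2-3(w=2)}
step 2: add edge 1-4 (w=5); MST = {1-4(w=5) 2-3(w=2)}
step 3: add edge 3-5 (w=5); MST = {1-4(w=5) 2-3(w=2) 3-5(w=5)}
step 4: add edge 0-4 (w=11); MST = {0-4(w=11) 1-4(w=5) 2-3(w=2) 3-5(w=5)}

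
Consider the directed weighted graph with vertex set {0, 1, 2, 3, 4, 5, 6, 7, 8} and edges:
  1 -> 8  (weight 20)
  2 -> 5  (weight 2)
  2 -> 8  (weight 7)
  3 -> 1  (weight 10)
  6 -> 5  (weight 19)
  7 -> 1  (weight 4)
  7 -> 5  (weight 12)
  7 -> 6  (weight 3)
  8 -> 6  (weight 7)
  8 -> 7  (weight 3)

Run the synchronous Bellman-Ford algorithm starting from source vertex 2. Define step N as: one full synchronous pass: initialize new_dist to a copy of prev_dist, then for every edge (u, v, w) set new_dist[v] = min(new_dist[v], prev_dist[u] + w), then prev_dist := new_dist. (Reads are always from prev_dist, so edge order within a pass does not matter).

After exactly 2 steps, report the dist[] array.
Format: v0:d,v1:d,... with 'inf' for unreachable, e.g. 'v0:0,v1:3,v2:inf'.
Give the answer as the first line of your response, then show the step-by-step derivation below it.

v0:inf,v1:inf,v2:0,v3:inf,v4:inf,v5:2,v6:14,v7:10,v8:7

step 1: dist = v0:inf,v1:inf,v2:0,v3:inf,v4:inf,v5:2,v6:inf,v7:inf,v8:7
step 2: dist = v0:inf,v1:inf,v2:0,v3:inf,v4:inf,v5:2,v6:14,v7:10,v8:7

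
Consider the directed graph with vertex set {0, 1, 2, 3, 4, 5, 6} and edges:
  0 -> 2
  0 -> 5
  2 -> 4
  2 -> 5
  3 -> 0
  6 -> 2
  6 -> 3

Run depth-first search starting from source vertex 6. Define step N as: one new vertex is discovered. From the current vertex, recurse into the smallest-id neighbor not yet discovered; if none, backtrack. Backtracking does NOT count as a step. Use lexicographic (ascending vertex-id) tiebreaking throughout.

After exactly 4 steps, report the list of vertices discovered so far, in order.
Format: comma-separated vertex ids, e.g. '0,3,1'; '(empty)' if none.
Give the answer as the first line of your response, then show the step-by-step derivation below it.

6,2,4,5

step 1: discover 6; path=6; order=6
step 2: discover 2; path=6>2; order=6,2
step 3: discover 4; path=6>2>4; order=6,2,4
step 4: discover 5; path=6>2>5; order=6,2,4,5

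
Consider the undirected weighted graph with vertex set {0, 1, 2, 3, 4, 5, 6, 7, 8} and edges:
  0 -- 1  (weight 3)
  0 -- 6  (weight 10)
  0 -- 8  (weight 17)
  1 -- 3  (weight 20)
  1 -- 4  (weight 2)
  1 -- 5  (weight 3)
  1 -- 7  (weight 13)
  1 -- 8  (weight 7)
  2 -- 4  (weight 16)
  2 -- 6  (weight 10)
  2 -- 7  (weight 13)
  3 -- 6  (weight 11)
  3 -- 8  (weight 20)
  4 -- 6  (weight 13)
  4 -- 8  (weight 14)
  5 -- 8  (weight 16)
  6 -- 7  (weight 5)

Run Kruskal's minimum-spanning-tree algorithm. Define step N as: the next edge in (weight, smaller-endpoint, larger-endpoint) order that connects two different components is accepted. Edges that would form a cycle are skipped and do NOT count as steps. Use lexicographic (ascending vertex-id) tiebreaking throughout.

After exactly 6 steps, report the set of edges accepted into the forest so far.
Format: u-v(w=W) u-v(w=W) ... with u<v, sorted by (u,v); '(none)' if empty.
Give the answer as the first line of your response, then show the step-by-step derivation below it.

0-1(w=3) 0-6(w=10) 1-4(w=2) 1-5(w=3) 1-8(w=7) 6-7(w=5)

step 1: add edge 1-4 (w=2); MST = {1-4(w=2)}
step 2: add edge 0-1 (w=3); MST = {0-1(w=3) 1-4(w=2)}
step 3: add edge 1-5 (w=3); MST = {0-1(w=3) 1-4(w=2) 1-5(w=3)}
step 4: add edge 6-7 (w=5); MST = {0-1(w=3) 1-4(w=2) 1-5(w=3) 6-7(w=5)}
step 5: add edge 1-8 (w=7); MST = {0-1(w=3) 1-4(w=2) 1-5(w=3) 1-8(w=7) 6-7(w=5)}
step 6: add edge 0-6 (w=10); MST = {0-1(w=3) 0-6(w=10) 1-4(w=2) 1-5(w=3) 1-8(w=7) 6-7(w=5)}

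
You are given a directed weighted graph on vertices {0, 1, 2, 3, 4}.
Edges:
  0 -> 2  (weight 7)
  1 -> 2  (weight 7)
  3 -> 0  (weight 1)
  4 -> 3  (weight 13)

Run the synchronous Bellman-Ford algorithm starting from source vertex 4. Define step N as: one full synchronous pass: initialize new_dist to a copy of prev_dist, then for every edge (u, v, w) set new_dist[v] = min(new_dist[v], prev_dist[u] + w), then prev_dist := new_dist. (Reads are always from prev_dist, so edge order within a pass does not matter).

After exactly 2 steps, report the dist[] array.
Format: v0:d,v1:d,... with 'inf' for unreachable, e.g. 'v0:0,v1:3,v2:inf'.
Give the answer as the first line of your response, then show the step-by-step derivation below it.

v0:14,v1:inf,v2:inf,v3:13,v4:0

step 1: dist = v0:inf,v1:inf,v2:inf,v3:13,v4:0
step 2: dist = v0:14,v1:inf,v2:inf,v3:13,v4:0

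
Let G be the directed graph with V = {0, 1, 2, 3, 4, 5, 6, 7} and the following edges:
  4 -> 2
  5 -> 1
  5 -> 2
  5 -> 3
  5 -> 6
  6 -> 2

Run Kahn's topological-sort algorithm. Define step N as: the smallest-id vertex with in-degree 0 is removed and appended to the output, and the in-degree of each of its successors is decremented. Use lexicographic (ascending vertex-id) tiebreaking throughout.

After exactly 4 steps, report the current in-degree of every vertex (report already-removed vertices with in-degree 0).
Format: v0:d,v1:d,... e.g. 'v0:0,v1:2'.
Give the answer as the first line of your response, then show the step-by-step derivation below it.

v0:0,v1:0,v2:1,v3:0,v4:0,v5:0,v6:0,v7:0

step 1: output 0; order=[0]; indeg=(0,1,3,1,0,0,1,0)
step 2: output 4; order=[0,4]; indeg=(0,1,2,1,0,0,1,0)
step 3: output 5; order=[0,4,5]; indeg=(0,0,1,0,0,0,0,0)
step 4: output 1; order=[0,4,5,1]; indeg=(0,0,1,0,0,0,0,0)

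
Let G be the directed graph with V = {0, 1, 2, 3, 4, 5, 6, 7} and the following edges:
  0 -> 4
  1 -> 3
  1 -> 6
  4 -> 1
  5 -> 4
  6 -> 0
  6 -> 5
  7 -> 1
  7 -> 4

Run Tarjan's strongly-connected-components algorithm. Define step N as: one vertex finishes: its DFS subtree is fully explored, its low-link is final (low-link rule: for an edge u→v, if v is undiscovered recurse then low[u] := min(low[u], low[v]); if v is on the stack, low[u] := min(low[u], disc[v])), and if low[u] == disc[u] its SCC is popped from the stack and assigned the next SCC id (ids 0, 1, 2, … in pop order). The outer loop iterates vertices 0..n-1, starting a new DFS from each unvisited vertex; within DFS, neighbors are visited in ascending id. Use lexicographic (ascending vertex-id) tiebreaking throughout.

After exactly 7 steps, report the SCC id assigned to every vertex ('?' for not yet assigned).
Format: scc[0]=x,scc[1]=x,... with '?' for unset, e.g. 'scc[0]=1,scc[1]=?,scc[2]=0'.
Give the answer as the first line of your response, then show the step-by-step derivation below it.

scc[0]=1,scc[1]=1,scc[2]=2,scc[3]=0,scc[4]=1,scc[5]=1,scc[6]=1,scc[7]=?

step 1: low=(low[0]=0,low[1]=2,low[2]=?,low[3]=3,low[4]=1,low[5]=?,low[6]=?,low[7]=?); scc=(scc[0]=?,scc[1]=?,scc[2]=?,scc[3]=0,scc[4]=?,scc[5]=?,scc[6]=?,scc[7]=?)
step 2: low=(low[0]=0,low[1]=2,low[2]=?,low[3]=3,low[4]=1,low[5]=1,low[6]=0,low[7]=?); scc=(scc[0]=?,scc[1]=?,scc[2]=?,scc[3]=0,scc[4]=?,scc[5]=?,scc[6]=?,scc[7]=?)
step 3: low=(low[0]=0,low[1]=2,low[2]=?,low[3]=3,low[4]=1,low[5]=1,low[6]=0,low[7]=?); scc=(scc[0]=?,scc[1]=?,scc[2]=?,scc[3]=0,scc[4]=?,scc[5]=?,scc[6]=?,scc[7]=?)
step 4: low=(low[0]=0,low[1]=0,low[2]=?,low[3]=3,low[4]=1,low[5]=1,low[6]=0,low[7]=?); scc=(scc[0]=?,scc[1]=?,scc[2]=?,scc[3]=0,scc[4]=?,scc[5]=?,scc[6]=?,scc[7]=?)
step 5: low=(low[0]=0,low[1]=0,low[2]=?,low[3]=3,low[4]=0,low[5]=1,low[6]=0,low[7]=?); scc=(scc[0]=?,scc[1]=?,scc[2]=?,scc[3]=0,scc[4]=?,scc[5]=?,scc[6]=?,scc[7]=?)
step 6: low=(low[0]=0,low[1]=0,low[2]=?,low[3]=3,low[4]=0,low[5]=1,low[6]=0,low[7]=?); scc=(scc[0]=1,scc[1]=1,scc[2]=?,scc[3]=0,scc[4]=1,scc[5]=1,scc[6]=1,scc[7]=?)
step 7: low=(low[0]=0,low[1]=0,low[2]=6,low[3]=3,low[4]=0,low[5]=1,low[6]=0,low[7]=?); scc=(scc[0]=1,scc[1]=1,scc[2]=2,scc[3]=0,scc[4]=1,scc[5]=1,scc[6]=1,scc[7]=?)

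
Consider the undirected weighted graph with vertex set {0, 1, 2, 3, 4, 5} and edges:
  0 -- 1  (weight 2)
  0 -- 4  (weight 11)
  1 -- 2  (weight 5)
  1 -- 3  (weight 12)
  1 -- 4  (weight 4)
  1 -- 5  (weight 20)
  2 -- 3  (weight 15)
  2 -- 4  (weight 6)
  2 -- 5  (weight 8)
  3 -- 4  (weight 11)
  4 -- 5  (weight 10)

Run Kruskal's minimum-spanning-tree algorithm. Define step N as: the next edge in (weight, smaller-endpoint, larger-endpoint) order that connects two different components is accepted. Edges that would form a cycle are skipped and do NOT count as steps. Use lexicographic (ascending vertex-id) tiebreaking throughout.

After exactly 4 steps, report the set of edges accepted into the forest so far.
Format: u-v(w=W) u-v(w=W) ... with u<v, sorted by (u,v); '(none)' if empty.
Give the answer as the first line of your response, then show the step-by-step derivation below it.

0-1(w=2) 1-2(w=5) 1-4(w=4) 2-5(w=8)

step 1: add edge 0-1 (w=2); MST = {0-1(w=2)}
step 2: add edge 1-4 (w=4); MST = {0-1(w=2) 1-4(w=4)}
step 3: add edge 1-2 (w=5); MST = {0-1(w=2) 1-2(w=5) 1-4(w=4)}
step 4: add edge 2-5 (w=8); MST = {0-1(w=2) 1-2(w=5) 1-4(w=4) 2-5(w=8)}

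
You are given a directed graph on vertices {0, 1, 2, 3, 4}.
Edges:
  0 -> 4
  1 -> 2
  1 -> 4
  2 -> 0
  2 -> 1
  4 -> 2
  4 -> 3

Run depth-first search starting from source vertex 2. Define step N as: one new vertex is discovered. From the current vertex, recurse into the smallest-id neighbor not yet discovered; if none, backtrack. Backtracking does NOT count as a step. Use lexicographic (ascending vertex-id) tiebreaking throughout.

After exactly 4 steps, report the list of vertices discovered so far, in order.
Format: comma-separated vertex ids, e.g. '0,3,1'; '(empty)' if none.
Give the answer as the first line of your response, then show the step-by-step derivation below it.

2,0,4,3

step 1: discover 2; path=2; order=2
step 2: discover 0; path=2>0; order=2,0
step 3: discover 4; path=2>0>4; order=2,0,4
step 4: discover 3; path=2>0>4>3; order=2,0,4,3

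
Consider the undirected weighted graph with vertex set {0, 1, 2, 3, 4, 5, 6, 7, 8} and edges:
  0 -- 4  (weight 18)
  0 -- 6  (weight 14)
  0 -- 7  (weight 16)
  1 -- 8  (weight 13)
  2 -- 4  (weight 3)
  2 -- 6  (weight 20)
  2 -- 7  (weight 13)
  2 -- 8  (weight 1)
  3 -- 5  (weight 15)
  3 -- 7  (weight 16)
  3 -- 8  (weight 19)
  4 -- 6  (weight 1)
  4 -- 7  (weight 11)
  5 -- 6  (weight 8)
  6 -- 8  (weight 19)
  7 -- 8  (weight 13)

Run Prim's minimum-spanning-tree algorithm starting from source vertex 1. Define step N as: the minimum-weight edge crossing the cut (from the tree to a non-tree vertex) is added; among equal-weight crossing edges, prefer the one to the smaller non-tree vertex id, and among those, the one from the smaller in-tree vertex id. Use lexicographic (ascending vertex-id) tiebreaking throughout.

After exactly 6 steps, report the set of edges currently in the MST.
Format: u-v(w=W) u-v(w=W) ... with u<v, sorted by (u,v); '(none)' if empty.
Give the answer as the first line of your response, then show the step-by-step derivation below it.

1-8(w=13) 2-4(w=3) 2-8(w=1) 4-6(w=1) 4-7(w=11) 5-6(w=8)

step 1: add edge 1-8 (w=13); MST = {1-8(w=13)}
step 2: add edge 2-8 (w=1); MST = {1-8(w=13) 2-8(w=1)}
step 3: add edge 2-4 (w=3); MST = {1-8(w=13) 2-4(w=3) 2-8(w=1)}
step 4: add edge 4-6 (w=1); MST = {1-8(w=13) 2-4(w=3) 2-8(w=1) 4-6(w=1)}
step 5: add edge 5-6 (w=8); MST = {1-8(w=13) 2-4(w=3) 2-8(w=1) 4-6(w=1) 5-6(w=8)}
step 6: add edge 4-7 (w=11); MST = {1-8(w=13) 2-4(w=3) 2-8(w=1) 4-6(w=1) 4-7(w=11) 5-6(w=8)}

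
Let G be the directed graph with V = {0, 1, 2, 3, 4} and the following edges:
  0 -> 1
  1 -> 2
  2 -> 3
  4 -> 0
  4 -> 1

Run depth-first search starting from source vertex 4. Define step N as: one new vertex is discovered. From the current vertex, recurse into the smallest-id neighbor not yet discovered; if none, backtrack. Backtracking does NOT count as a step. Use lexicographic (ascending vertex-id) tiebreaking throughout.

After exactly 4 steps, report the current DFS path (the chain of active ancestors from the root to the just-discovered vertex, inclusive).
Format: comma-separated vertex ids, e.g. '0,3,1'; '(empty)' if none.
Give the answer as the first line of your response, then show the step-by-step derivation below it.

4,0,1,2

step 1: discover 4; path=4; order=4
step 2: discover 0; path=4>0; order=4,0
step 3: discover 1; path=4>0>1; order=4,0,1
step 4: discover 2; path=4>0>1>2; order=4,0,1,2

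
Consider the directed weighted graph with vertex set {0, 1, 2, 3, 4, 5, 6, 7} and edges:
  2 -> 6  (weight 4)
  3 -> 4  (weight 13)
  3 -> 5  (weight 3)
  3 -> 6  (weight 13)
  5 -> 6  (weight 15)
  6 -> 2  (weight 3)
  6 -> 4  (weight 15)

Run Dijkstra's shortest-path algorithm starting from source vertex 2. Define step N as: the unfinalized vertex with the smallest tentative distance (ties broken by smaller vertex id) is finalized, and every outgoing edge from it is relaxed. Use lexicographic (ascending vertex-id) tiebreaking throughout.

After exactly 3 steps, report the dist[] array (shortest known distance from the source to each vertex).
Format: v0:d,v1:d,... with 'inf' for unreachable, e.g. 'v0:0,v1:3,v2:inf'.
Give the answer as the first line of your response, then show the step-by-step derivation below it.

v0:inf,v1:inf,v2:0,v3:inf,v4:19,v5:inf,v6:4,v7:inf

step 1: dist = v0:inf,v1:inf,v2:0,v3:inf,v4:inf,v5:inf,v6:4,v7:inf
step 2: dist = v0:inf,v1:inf,v2:0,v3:inf,v4:19,v5:inf,v6:4,v7:inf
step 3: dist = v0:inf,v1:inf,v2:0,v3:inf,v4:19,v5:inf,v6:4,v7:inf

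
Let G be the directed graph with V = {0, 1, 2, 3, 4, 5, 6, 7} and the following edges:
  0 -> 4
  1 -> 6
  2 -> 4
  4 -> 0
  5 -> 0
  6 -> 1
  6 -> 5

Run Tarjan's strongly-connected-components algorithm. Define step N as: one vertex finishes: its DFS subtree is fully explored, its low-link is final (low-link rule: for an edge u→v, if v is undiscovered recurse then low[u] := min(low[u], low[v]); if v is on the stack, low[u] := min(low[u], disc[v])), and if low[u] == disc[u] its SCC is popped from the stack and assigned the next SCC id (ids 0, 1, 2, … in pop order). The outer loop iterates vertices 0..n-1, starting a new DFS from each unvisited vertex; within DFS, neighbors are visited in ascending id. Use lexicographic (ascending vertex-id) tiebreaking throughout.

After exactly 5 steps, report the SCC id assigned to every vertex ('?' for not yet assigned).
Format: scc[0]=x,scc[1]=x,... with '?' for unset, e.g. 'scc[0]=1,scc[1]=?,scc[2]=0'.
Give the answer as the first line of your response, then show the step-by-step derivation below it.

scc[0]=0,scc[1]=2,scc[2]=?,scc[3]=?,scc[4]=0,scc[5]=1,scc[6]=2,scc[7]=?

step 1: low=(low[0]=0,low[1]=?,low[2]=?,low[3]=?,low[4]=0,low[5]=?,low[6]=?,low[7]=?); scc=(scc[0]=?,scc[1]=?,scc[2]=?,scc[3]=?,scc[4]=?,scc[5]=?,scc[6]=?,scc[7]=?)
step 2: low=(low[0]=0,low[1]=?,low[2]=?,low[3]=?,low[4]=0,low[5]=?,low[6]=?,low[7]=?); scc=(scc[0]=0,scc[1]=?,scc[2]=?,scc[3]=?,scc[4]=0,scc[5]=?,scc[6]=?,scc[7]=?)
step 3: low=(low[0]=0,low[1]=2,low[2]=?,low[3]=?,low[4]=0,low[5]=4,low[6]=2,low[7]=?); scc=(scc[0]=0,scc[1]=?,scc[2]=?,scc[3]=?,scc[4]=0,scc[5]=1,scc[6]=?,scc[7]=?)
step 4: low=(low[0]=0,low[1]=2,low[2]=?,low[3]=?,low[4]=0,low[5]=4,low[6]=2,low[7]=?); scc=(scc[0]=0,scc[1]=?,scc[2]=?,scc[3]=?,scc[4]=0,scc[5]=1,scc[6]=?,scc[7]=?)
step 5: low=(low[0]=0,low[1]=2,low[2]=?,low[3]=?,low[4]=0,low[5]=4,low[6]=2,low[7]=?); scc=(scc[0]=0,scc[1]=2,scc[2]=?,scc[3]=?,scc[4]=0,scc[5]=1,scc[6]=2,scc[7]=?)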